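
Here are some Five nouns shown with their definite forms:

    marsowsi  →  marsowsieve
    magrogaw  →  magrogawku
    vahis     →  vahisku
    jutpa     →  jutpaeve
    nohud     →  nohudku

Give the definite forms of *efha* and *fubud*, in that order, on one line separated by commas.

The pattern is consonant vs. vowel: -ku when the stem ends in a consonant (*magrogaw*, *vahis*, *nohud*); -eve when the stem ends in a vowel (*marsowsi*, *jutpa*).
The final sound of *efha* is /a/, which is a vowel, so the suffix is -eve, giving *efhaeve*.
*fubud*: final sound = /d/, a consonant → -ku → *fubudku*.

efhaeve, fubudku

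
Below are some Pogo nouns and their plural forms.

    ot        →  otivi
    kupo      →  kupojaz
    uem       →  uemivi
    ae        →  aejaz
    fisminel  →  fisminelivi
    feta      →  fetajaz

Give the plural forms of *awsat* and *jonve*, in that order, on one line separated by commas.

awsativi, jonvejaz

Looking at the final sound of each stem: -ivi when the stem ends in a consonant (*ot*, *uem*, *fisminel*); -jaz when the stem ends in a vowel (*kupo*, *ae*, *feta*).
Since the final sound of *awsat* is /t/ (a consonant), it takes -ivi, giving *awsativi*.
Since the final sound of *jonve* is /e/ (a vowel), it takes -jaz, giving *jonvejaz*.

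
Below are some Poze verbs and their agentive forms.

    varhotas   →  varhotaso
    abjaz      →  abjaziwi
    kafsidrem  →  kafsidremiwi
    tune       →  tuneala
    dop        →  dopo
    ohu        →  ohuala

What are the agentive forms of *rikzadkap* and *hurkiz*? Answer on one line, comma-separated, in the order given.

The pattern is voicing of the final sound: -o when the stem ends in a voiceless consonant (*varhotas*, *dop*); -iwi when the stem ends in a voiced consonant (*abjaz*, *kafsidrem*); -ala when the stem ends in a vowel (*tune*, *ohu*).
The final sound of *rikzadkap* is /p/, which is a voiceless consonant, so the suffix is -o, giving *rikzadkapo*.
Since the final sound of *hurkiz* is /z/ (a voiced consonant), it takes -iwi, giving *hurkiziwi*.

rikzadkapo, hurkiziwi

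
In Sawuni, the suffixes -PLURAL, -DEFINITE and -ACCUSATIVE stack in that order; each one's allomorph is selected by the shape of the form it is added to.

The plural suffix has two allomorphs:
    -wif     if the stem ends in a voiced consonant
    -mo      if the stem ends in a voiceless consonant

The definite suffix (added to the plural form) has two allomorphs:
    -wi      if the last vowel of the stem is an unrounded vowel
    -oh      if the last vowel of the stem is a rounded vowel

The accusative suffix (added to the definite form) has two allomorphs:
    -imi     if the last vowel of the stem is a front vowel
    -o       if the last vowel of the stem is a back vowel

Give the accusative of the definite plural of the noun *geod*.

geodwifwiimi

The final consonant of *geod* is /d/, which is voiced, so the plural suffix is -wif, giving *geodwif*.
Since the last vowel of the plural form *geodwif* is /i/ (an unrounded vowel), it takes -wi, giving *geodwifwi*.
The definite form *geodwifwi* — last vowel /i/ (a front vowel) → -imi → *geodwifwiimi*.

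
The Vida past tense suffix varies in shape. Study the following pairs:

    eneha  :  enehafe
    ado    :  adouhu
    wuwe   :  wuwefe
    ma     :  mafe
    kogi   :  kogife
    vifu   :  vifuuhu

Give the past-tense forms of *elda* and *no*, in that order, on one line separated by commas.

Looking at the last vowel of each stem: -uhu when the last vowel of the stem is a rounded vowel (*ado*, *vifu*); -fe when the last vowel of the stem is an unrounded vowel (*eneha*, *wuwe*, *ma*, *kogi*).
*elda*: last vowel = /a/, an unrounded vowel → -fe → *eldafe*.
*no* — last vowel /o/ (a rounded vowel) → -uhu → *nouhu*.

eldafe, nouhu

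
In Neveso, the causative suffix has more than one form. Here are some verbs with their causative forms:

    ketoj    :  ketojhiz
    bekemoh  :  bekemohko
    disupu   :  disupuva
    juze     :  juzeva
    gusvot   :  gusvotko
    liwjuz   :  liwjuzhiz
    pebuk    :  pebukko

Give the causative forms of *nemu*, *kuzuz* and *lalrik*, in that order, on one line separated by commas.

Looking at the final sound of each stem: -ko when the stem ends in a voiceless consonant (*bekemoh*, *gusvot*, *pebuk*); -hiz when the stem ends in a voiced consonant (*ketoj*, *liwjuz*); -va when the stem ends in a vowel (*disupu*, *juze*).
*nemu* — final sound /u/ (a vowel) → -va → *nemuva*.
The final sound of *kuzuz* is /z/, which is a voiced consonant, so the suffix is -hiz, giving *kuzuzhiz*.
*lalrik* — final sound /k/ (a voiceless consonant) → -ko → *lalrikko*.

nemuva, kuzuzhiz, lalrikko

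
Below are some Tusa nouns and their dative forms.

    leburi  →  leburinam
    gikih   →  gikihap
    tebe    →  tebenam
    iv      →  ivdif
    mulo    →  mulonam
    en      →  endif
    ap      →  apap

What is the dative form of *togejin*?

Looking at the final sound of each stem: -ap when the stem ends in a voiceless consonant (*gikih*, *ap*); -dif when the stem ends in a voiced consonant (*iv*, *en*); -nam when the stem ends in a vowel (*leburi*, *tebe*, *mulo*).
Since the final sound of *togejin* is /n/ (a voiced consonant), it takes -dif, giving *togejindif*.

togejindif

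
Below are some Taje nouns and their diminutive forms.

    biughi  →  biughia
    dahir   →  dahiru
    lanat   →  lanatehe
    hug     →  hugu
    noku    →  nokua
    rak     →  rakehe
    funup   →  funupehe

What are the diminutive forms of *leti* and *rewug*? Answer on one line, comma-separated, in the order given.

letia, rewugu

Looking at the final sound of each stem: -ehe when the stem ends in a voiceless consonant (*lanat*, *rak*, *funup*); -u when the stem ends in a voiced consonant (*dahir*, *hug*); -a when the stem ends in a vowel (*biughi*, *noku*).
*leti* — final sound /i/ (a vowel) → -a → *letia*.
*rewug*: final sound = /g/, a voiced consonant → -u → *rewugu*.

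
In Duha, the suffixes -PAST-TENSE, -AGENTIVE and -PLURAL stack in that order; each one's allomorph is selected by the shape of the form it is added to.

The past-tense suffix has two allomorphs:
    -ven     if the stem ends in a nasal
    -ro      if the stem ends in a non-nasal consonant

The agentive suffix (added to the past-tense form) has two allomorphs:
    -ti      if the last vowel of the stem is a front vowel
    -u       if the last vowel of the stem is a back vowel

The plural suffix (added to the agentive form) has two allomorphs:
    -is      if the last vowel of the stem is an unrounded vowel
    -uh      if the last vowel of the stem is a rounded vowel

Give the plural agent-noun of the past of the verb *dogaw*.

The final consonant of *dogaw* is /w/, which is non-nasal, so the past-tense suffix is -ro, giving *dogawro*.
The past-tense form *dogawro*: last vowel = /o/, a back vowel → -u → *dogawrou*.
The agentive form *dogawrou*: last vowel = /u/, a rounded vowel → -uh → *dogawrouuh*.

dogawrouuh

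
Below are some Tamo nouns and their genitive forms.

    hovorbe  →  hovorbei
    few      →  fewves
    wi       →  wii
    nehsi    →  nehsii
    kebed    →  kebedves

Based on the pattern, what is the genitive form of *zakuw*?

The suffix is conditioned by the final sound: -ves when the stem ends in a consonant (*few*, *kebed*); -i when the stem ends in a vowel (*hovorbe*, *wi*, *nehsi*).
*zakuw*: final sound = /w/, a consonant → -ves → *zakuwves*.

zakuwves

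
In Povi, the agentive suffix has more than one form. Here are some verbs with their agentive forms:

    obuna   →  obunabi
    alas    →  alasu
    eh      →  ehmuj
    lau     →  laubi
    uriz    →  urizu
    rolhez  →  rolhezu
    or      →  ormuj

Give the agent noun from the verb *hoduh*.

hoduhmuj

The suffix is conditioned by the final sound: -u when the stem ends in a sibilant (*alas*, *uriz*, *rolhez*); -muj when the stem ends in a non-sibilant consonant (*eh*, *or*); -bi when the stem ends in a vowel (*obuna*, *lau*).
Since the final sound of *hoduh* is /h/ (a non-sibilant consonant), it takes -muj, giving *hoduhmuj*.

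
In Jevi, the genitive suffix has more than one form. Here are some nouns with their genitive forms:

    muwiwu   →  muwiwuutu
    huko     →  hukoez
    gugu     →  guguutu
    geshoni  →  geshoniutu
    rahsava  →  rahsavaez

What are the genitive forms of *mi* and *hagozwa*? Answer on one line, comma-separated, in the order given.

The suffix is conditioned by the last vowel: -utu when the last vowel of the stem is a high vowel (*muwiwu*, *gugu*, *geshoni*); -ez when the last vowel of the stem is a non-high vowel (*huko*, *rahsava*).
The last vowel of *mi* is /i/, which is a high vowel, so the suffix is -utu, giving *miutu*.
The last vowel of *hagozwa* is /a/, which is a non-high vowel, so the suffix is -ez, giving *hagozwaez*.

miutu, hagozwaez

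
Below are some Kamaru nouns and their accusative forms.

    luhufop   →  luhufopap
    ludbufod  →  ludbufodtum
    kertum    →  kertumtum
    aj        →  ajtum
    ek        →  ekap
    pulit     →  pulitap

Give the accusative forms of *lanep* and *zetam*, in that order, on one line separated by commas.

The alternation tracks the final consonant of the stem — -ap when the stem ends in a voiceless consonant (*luhufop*, *ek*, *pulit*); -tum when the stem ends in a voiced consonant (*ludbufod*, *kertum*, *aj*).
Since the final consonant of *lanep* is /p/ (voiceless), it takes -ap, giving *lanepap*.
*zetam*: final consonant = /m/, voiced → -tum → *zetamtum*.

lanepap, zetamtum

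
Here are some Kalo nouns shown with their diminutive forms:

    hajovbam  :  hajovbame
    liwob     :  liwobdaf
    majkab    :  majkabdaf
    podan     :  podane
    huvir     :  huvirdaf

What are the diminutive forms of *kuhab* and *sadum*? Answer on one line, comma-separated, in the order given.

The alternation tracks the final consonant of the stem — -e when the stem ends in a nasal (*hajovbam*, *podan*); -daf when the stem ends in a non-nasal consonant (*liwob*, *majkab*, *huvir*).
Since the final consonant of *kuhab* is /b/ (non-nasal), it takes -daf, giving *kuhabdaf*.
*sadum* — final consonant /m/ (a nasal) → -e → *sadume*.

kuhabdaf, sadume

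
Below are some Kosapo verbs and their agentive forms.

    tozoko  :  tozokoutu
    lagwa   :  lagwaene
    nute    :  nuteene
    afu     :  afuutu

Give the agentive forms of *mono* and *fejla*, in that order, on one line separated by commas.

monoutu, fejlaene

The pattern is rounding harmony: -utu when the last vowel of the stem is a rounded vowel (*tozoko*, *afu*); -ene when the last vowel of the stem is an unrounded vowel (*lagwa*, *nute*).
The last vowel of *mono* is /o/, which is a rounded vowel, so the suffix is -utu, giving *monoutu*.
*fejla*: last vowel = /a/, an unrounded vowel → -ene → *fejlaene*.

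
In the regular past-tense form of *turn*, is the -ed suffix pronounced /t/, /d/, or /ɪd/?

The stem *turn* ends in a voiced sound other than /d/.
The -ed suffix is realized as /ɪd/ after /t, d/; as /t/ after other voiceless consonants; and as /d/ after other voiced sounds.
So -ed on *turn* is pronounced /d/.

/d/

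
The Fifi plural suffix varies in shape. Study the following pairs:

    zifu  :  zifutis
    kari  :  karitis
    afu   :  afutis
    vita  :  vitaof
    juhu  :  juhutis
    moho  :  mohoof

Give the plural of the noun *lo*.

loof

Looking at the last vowel of each stem: -tis when the last vowel of the stem is a high vowel (*zifu*, *kari*, *afu*, *juhu*); -of when the last vowel of the stem is a non-high vowel (*vita*, *moho*).
*lo*: last vowel = /o/, a non-high vowel → -of → *loof*.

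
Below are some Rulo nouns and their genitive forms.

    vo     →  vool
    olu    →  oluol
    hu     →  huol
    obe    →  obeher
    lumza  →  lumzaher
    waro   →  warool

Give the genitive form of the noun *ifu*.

The alternation tracks the last vowel of the stem — -ol when the last vowel of the stem is a rounded vowel (*vo*, *olu*, *hu*, *waro*); -her when the last vowel of the stem is an unrounded vowel (*obe*, *lumza*).
Since the last vowel of *ifu* is /u/ (a rounded vowel), it takes -ol, giving *ifuol*.

ifuol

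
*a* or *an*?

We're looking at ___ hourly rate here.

The indefinite article is chosen by the initial *sound* of the following word, not its spelling.
*hourly* begins with the sound /aʊ/ (silent h) — a vowel sound.
So the article is *an*: We're looking at an hourly rate here.

an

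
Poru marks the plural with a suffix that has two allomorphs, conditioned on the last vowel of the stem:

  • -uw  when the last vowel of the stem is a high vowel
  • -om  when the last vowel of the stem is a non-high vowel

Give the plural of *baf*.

bafom

*baf* — last vowel /a/ (a non-high vowel) → -om → *bafom*.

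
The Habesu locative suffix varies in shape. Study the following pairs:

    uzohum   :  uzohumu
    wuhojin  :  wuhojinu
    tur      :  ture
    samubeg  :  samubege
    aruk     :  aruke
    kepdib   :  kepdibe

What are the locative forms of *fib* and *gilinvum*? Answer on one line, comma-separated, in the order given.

Looking at the final consonant of each stem: -u when the stem ends in a nasal (*uzohum*, *wuhojin*); -e when the stem ends in a non-nasal consonant (*tur*, *samubeg*, *aruk*, *kepdib*).
*fib* — final consonant /b/ (non-nasal) → -e → *fibe*.
*gilinvum* — final consonant /m/ (a nasal) → -u → *gilinvumu*.

fibe, gilinvumu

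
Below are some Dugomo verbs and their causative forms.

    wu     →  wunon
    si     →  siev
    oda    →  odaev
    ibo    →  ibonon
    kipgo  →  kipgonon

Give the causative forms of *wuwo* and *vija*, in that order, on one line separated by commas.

wuwonon, vijaev

The suffix is conditioned by the last vowel: -non when the last vowel of the stem is a rounded vowel (*wu*, *ibo*, *kipgo*); -ev when the last vowel of the stem is an unrounded vowel (*si*, *oda*).
Since the last vowel of *wuwo* is /o/ (a rounded vowel), it takes -non, giving *wuwonon*.
Since the last vowel of *vija* is /a/ (an unrounded vowel), it takes -ev, giving *vijaev*.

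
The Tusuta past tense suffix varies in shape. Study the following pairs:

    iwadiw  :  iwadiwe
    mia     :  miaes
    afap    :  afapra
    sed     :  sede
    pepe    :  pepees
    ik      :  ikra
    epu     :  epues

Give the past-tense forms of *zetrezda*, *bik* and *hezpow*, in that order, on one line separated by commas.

zetrezdaes, bikra, hezpowe

The alternation tracks the final sound of the stem — -ra when the stem ends in a voiceless consonant (*afap*, *ik*); -e when the stem ends in a voiced consonant (*iwadiw*, *sed*); -es when the stem ends in a vowel (*mia*, *pepe*, *epu*).
*zetrezda* — final sound /a/ (a vowel) → -es → *zetrezdaes*.
*bik* — final sound /k/ (a voiceless consonant) → -ra → *bikra*.
*hezpow* — final sound /w/ (a voiced consonant) → -e → *hezpowe*.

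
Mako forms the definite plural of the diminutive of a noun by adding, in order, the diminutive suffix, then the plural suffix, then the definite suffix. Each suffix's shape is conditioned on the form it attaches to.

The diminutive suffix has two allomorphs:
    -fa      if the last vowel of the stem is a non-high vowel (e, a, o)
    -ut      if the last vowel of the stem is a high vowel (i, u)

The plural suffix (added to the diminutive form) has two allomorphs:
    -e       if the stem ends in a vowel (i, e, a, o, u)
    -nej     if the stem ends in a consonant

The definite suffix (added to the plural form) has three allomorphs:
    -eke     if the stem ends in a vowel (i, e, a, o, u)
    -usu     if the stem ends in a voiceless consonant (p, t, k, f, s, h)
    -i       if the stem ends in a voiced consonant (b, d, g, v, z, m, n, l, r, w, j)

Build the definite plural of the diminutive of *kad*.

The last vowel of *kad* is /a/, which is a non-high vowel, so the diminutive suffix is -fa, giving *kadfa*.
The final sound of the diminutive form *kadfa* is /a/, which is a vowel, so the plural suffix is -e, giving *kadfae*.
The plural form *kadfae*: final sound = /e/, a vowel → -eke → *kadfaeeke*.

kadfaeeke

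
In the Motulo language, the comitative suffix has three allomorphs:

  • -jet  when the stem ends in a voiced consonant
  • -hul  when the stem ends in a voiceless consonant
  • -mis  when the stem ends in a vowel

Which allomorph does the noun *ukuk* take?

Since the final sound of *ukuk* is /k/ (a voiceless consonant), it takes -hul.

-hul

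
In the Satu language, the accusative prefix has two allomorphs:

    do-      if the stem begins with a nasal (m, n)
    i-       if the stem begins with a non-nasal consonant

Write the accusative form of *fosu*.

ifosu

*fosu*: first consonant = /f/, non-nasal → i- → *ifosu*.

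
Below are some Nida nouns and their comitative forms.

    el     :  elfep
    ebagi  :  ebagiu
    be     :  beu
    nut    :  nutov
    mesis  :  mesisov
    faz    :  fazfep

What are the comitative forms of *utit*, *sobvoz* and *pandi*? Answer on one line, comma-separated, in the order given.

The suffix is conditioned by the final sound: -ov when the stem ends in a voiceless consonant (*nut*, *mesis*); -fep when the stem ends in a voiced consonant (*el*, *faz*); -u when the stem ends in a vowel (*ebagi*, *be*).
*utit* — final sound /t/ (a voiceless consonant) → -ov → *utitov*.
*sobvoz*: final sound = /z/, a voiced consonant → -fep → *sobvozfep*.
The final sound of *pandi* is /i/, which is a vowel, so the suffix is -u, giving *pandiu*.

utitov, sobvozfep, pandiu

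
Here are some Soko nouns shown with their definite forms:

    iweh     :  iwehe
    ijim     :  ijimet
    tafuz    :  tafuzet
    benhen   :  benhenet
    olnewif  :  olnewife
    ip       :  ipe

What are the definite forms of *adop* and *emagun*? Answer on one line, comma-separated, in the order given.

adope, emagunet

Looking at the final consonant of each stem: -e when the stem ends in a voiceless consonant (*iweh*, *olnewif*, *ip*); -et when the stem ends in a voiced consonant (*ijim*, *tafuz*, *benhen*).
The final consonant of *adop* is /p/, which is voiceless, so the suffix is -e, giving *adope*.
The final consonant of *emagun* is /n/, which is voiced, so the suffix is -et, giving *emagunet*.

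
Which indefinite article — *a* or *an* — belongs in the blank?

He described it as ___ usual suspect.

a

The indefinite article is chosen by the initial *sound* of the following word, not its spelling.
*usual* begins with the sound /juː/ (u pronounced /juː/) — a consonant sound.
So the article is *a*: He described it as a usual suspect.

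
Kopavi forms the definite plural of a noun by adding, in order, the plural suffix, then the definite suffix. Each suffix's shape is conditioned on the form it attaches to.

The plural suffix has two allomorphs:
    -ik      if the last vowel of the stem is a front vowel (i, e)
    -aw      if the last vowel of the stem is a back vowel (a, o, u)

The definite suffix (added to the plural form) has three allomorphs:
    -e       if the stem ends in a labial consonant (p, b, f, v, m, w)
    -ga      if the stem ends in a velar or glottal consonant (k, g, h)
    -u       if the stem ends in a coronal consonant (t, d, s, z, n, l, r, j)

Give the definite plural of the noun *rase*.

raseikga

*rase*: last vowel = /e/, a front vowel → -ik → *raseik*.
The final consonant of the plural form *raseik* is /k/, which is velar/glottal, so the definite suffix is -ga, giving *raseikga*.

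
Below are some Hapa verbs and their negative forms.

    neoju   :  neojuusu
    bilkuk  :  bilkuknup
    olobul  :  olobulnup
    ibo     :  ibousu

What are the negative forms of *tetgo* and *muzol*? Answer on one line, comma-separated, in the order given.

The alternation tracks the final sound of the stem — -nup when the stem ends in a consonant (*bilkuk*, *olobul*); -usu when the stem ends in a vowel (*neoju*, *ibo*).
Since the final sound of *tetgo* is /o/ (a vowel), it takes -usu, giving *tetgousu*.
*muzol* — final sound /l/ (a consonant) → -nup → *muzolnup*.

tetgousu, muzolnup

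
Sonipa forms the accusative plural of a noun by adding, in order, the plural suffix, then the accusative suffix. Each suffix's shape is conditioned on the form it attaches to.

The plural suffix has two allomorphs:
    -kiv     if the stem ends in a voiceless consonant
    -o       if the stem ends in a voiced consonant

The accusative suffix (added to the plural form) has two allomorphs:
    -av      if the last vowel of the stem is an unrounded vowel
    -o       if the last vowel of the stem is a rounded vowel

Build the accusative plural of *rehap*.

rehapkivav

The final consonant of *rehap* is /p/, which is voiceless, so the plural suffix is -kiv, giving *rehapkiv*.
The plural form *rehapkiv*: last vowel = /i/, an unrounded vowel → -av → *rehapkivav*.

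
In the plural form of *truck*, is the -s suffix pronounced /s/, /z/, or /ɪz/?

/s/

The stem *truck* ends in a voiceless non-sibilant consonant.
The plural suffix surfaces as /ɪz/ after sibilants, /s/ after other voiceless consonants, and /z/ after other voiced sounds.
So the plural -s on *truck* is pronounced /s/.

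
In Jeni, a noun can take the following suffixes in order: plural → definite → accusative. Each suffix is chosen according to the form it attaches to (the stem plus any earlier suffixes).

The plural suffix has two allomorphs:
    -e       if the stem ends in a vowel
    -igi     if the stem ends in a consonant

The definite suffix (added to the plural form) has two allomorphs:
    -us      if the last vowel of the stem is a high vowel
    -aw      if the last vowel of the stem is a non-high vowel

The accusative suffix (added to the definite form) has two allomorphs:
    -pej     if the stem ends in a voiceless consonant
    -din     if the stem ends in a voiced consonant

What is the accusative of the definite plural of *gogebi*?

*gogebi*: final sound = /i/, a vowel → -e → *gogebie*.
The plural form *gogebie* — last vowel /e/ (a non-high vowel) → -aw → *gogebieaw*.
The definite form *gogebieaw*: final consonant = /w/, voiced → -din → *gogebieawdin*.

gogebieawdin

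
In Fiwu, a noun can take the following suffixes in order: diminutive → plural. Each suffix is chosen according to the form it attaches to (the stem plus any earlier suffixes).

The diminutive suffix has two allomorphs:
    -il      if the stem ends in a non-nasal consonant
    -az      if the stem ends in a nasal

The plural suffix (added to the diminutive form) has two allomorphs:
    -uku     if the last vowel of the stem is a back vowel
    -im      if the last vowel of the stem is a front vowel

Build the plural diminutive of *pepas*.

Since the final consonant of *pepas* is /s/ (non-nasal), it takes -il, giving *pepasil*.
The diminutive form *pepasil*: last vowel = /i/, a front vowel → -im → *pepasilim*.

pepasilim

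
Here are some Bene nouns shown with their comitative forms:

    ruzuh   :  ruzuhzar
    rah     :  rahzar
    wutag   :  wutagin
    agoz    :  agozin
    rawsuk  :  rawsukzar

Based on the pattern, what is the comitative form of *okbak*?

The pattern is voicing of the final consonant: -zar when the stem ends in a voiceless consonant (*ruzuh*, *rah*, *rawsuk*); -in when the stem ends in a voiced consonant (*wutag*, *agoz*).
Since the final consonant of *okbak* is /k/ (voiceless), it takes -zar, giving *okbakzar*.

okbakzar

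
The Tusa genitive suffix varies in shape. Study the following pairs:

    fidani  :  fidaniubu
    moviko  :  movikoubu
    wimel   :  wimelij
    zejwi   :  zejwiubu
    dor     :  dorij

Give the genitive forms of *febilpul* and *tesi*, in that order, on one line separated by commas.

The alternation tracks the final sound of the stem — -ij when the stem ends in a consonant (*wimel*, *dor*); -ubu when the stem ends in a vowel (*fidani*, *moviko*, *zejwi*).
Since the final sound of *febilpul* is /l/ (a consonant), it takes -ij, giving *febilpulij*.
*tesi*: final sound = /i/, a vowel → -ubu → *tesiubu*.

febilpulij, tesiubu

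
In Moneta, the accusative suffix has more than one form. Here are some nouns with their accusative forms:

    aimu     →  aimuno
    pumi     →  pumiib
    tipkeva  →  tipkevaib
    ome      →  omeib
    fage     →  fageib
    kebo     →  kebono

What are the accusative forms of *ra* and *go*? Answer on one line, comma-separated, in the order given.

Looking at the last vowel of each stem: -no when the last vowel of the stem is a rounded vowel (*aimu*, *kebo*); -ib when the last vowel of the stem is an unrounded vowel (*pumi*, *tipkeva*, *ome*, *fage*).
*ra* — last vowel /a/ (an unrounded vowel) → -ib → *raib*.
*go*: last vowel = /o/, a rounded vowel → -no → *gono*.

raib, gono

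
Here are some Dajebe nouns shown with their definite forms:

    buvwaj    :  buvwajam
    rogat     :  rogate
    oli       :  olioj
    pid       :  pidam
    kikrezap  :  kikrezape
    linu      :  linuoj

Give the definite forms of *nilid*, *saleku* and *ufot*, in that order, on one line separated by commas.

The pattern is voicing of the final sound: -e when the stem ends in a voiceless consonant (*rogat*, *kikrezap*); -am when the stem ends in a voiced consonant (*buvwaj*, *pid*); -oj when the stem ends in a vowel (*oli*, *linu*).
*nilid*: final sound = /d/, a voiced consonant → -am → *nilidam*.
The final sound of *saleku* is /u/, which is a vowel, so the suffix is -oj, giving *salekuoj*.
Since the final sound of *ufot* is /t/ (a voiceless consonant), it takes -e, giving *ufote*.

nilidam, salekuoj, ufote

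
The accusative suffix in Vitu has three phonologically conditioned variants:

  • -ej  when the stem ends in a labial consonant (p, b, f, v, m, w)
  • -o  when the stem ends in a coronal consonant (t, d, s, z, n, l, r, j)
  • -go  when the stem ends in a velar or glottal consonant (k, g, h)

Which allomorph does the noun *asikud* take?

*asikud* — final consonant /d/ (coronal) → -o.

-o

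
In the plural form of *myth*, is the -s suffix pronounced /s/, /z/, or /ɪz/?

/s/

The stem *myth* ends in a voiceless non-sibilant consonant.
The plural suffix surfaces as /ɪz/ after sibilants, /s/ after other voiceless consonants, and /z/ after other voiced sounds.
So the plural -s on *myth* is pronounced /s/.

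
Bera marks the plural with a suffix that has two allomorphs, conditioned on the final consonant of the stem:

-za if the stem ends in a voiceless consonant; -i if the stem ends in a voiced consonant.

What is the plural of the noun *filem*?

Since the final consonant of *filem* is /m/ (voiced), it takes -i, giving *filemi*.

filemi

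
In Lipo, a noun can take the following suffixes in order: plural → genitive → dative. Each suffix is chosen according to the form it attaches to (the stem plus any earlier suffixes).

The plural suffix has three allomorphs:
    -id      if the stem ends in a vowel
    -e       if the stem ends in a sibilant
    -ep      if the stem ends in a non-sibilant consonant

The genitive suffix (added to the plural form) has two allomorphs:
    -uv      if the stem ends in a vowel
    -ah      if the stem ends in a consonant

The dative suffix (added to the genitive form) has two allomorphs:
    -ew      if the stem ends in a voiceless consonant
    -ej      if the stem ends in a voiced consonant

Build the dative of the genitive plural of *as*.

aseuvej

Since the final sound of *as* is /s/ (a sibilant), it takes -e, giving *ase*.
Since the final sound of the plural form *ase* is /e/ (a vowel), it takes -uv, giving *aseuv*.
The final consonant of the genitive form *aseuv* is /v/, which is voiced, so the dative suffix is -ej, giving *aseuvej*.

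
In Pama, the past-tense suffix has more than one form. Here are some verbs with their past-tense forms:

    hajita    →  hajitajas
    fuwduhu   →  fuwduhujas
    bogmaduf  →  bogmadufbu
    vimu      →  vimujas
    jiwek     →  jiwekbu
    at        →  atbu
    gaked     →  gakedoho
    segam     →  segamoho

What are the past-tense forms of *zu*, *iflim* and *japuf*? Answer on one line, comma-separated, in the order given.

The alternation tracks the final sound of the stem — -bu when the stem ends in a voiceless consonant (*bogmaduf*, *jiwek*, *at*); -oho when the stem ends in a voiced consonant (*gaked*, *segam*); -jas when the stem ends in a vowel (*hajita*, *fuwduhu*, *vimu*).
*zu*: final sound = /u/, a vowel → -jas → *zujas*.
The final sound of *iflim* is /m/, which is a voiced consonant, so the suffix is -oho, giving *iflimoho*.
Since the final sound of *japuf* is /f/ (a voiceless consonant), it takes -bu, giving *japufbu*.

zujas, iflimoho, japufbu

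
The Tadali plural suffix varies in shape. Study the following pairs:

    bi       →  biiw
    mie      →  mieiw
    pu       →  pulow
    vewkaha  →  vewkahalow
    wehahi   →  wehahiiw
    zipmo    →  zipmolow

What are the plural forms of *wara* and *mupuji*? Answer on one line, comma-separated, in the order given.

The suffix is conditioned by the last vowel: -iw when the last vowel of the stem is a front vowel (*bi*, *mie*, *wehahi*); -low when the last vowel of the stem is a back vowel (*pu*, *vewkaha*, *zipmo*).
Since the last vowel of *wara* is /a/ (a back vowel), it takes -low, giving *waralow*.
Since the last vowel of *mupuji* is /i/ (a front vowel), it takes -iw, giving *mupujiiw*.

waralow, mupujiiw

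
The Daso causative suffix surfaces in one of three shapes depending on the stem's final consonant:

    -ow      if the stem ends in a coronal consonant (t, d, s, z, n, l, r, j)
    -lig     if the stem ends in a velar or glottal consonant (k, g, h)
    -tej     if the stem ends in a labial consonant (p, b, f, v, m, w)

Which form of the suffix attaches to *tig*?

*tig* — final consonant /g/ (velar/glottal) → -lig.

-lig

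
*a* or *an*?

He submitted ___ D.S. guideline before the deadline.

a

The indefinite article is chosen by the initial *sound* of the following word, not its spelling.
The initialism *D.S.* is read letter by letter; the first letter, D, is pronounced /diː/, which begins with a consonant sound.
So the article is *a*: He submitted a D.S. guideline before the deadline.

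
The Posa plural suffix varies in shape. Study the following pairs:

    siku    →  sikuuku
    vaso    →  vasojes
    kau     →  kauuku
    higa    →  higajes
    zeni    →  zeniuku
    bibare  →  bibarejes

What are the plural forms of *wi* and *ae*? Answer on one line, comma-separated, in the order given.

Looking at the last vowel of each stem: -uku when the last vowel of the stem is a high vowel (*siku*, *kau*, *zeni*); -jes when the last vowel of the stem is a non-high vowel (*vaso*, *higa*, *bibare*).
Since the last vowel of *wi* is /i/ (a high vowel), it takes -uku, giving *wiuku*.
The last vowel of *ae* is /e/, which is a non-high vowel, so the suffix is -jes, giving *aejes*.

wiuku, aejes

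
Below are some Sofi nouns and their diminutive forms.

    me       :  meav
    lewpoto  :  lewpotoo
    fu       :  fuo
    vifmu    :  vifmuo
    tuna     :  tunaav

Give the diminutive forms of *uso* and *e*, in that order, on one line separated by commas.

The pattern is rounding harmony: -o when the last vowel of the stem is a rounded vowel (*lewpoto*, *fu*, *vifmu*); -av when the last vowel of the stem is an unrounded vowel (*me*, *tuna*).
*uso* — last vowel /o/ (a rounded vowel) → -o → *usoo*.
Since the last vowel of *e* is /e/ (an unrounded vowel), it takes -av, giving *eav*.

usoo, eav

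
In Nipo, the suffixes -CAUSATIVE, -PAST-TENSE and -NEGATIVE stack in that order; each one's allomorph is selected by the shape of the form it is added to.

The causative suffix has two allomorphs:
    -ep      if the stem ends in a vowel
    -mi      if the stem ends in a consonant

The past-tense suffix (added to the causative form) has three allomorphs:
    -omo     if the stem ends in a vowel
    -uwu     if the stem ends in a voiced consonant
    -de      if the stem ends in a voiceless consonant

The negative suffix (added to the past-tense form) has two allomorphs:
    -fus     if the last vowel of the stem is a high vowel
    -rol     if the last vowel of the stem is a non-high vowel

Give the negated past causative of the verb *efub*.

The final sound of *efub* is /b/, which is a consonant, so the causative suffix is -mi, giving *efubmi*.
The causative form *efubmi*: final sound = /i/, a vowel → -omo → *efubmiomo*.
The past-tense form *efubmiomo* — last vowel /o/ (a non-high vowel) → -rol → *efubmiomorol*.

efubmiomorol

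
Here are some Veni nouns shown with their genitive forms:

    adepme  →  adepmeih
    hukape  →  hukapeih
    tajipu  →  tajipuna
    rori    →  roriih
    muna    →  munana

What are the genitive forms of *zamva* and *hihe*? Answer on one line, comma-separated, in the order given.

The pattern is front/back vowel harmony: -ih when the last vowel of the stem is a front vowel (*adepme*, *hukape*, *rori*); -na when the last vowel of the stem is a back vowel (*tajipu*, *muna*).
*zamva*: last vowel = /a/, a back vowel → -na → *zamvana*.
The last vowel of *hihe* is /e/, which is a front vowel, so the suffix is -ih, giving *hiheih*.

zamvana, hiheih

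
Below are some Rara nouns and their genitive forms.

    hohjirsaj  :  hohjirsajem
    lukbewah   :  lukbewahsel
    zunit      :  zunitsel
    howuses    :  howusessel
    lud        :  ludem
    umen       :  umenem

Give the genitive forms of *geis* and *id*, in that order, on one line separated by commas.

The alternation tracks the final consonant of the stem — -sel when the stem ends in a voiceless consonant (*lukbewah*, *zunit*, *howuses*); -em when the stem ends in a voiced consonant (*hohjirsaj*, *lud*, *umen*).
Since the final consonant of *geis* is /s/ (voiceless), it takes -sel, giving *geissel*.
Since the final consonant of *id* is /d/ (voiced), it takes -em, giving *idem*.

geissel, idem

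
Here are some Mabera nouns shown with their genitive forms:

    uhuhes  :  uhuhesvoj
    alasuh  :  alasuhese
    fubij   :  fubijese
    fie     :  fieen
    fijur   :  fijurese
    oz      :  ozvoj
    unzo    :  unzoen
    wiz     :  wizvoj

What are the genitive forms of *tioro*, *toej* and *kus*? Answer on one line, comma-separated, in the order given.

The alternation tracks the final sound of the stem — -voj when the stem ends in a sibilant (*uhuhes*, *oz*, *wiz*); -ese when the stem ends in a non-sibilant consonant (*alasuh*, *fubij*, *fijur*); -en when the stem ends in a vowel (*fie*, *unzo*).
The final sound of *tioro* is /o/, which is a vowel, so the suffix is -en, giving *tioroen*.
Since the final sound of *toej* is /j/ (a non-sibilant consonant), it takes -ese, giving *toejese*.
*kus* — final sound /s/ (a sibilant) → -voj → *kusvoj*.

tioroen, toejese, kusvoj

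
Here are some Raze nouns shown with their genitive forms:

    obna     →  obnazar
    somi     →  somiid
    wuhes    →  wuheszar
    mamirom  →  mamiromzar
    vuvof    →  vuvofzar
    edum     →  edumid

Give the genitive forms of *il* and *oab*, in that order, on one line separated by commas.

The alternation tracks the last vowel of the stem — -id when the last vowel of the stem is a high vowel (*somi*, *edum*); -zar when the last vowel of the stem is a non-high vowel (*obna*, *wuhes*, *mamirom*, *vuvof*).
*il* — last vowel /i/ (a high vowel) → -id → *ilid*.
*oab*: last vowel = /a/, a non-high vowel → -zar → *oabzar*.

ilid, oabzar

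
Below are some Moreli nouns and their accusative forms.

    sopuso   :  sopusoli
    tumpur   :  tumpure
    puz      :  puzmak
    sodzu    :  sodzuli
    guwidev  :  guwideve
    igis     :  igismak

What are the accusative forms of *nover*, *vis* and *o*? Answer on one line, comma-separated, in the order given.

novere, vismak, oli

The pattern is sibilance of the final sound: -mak when the stem ends in a sibilant (*puz*, *igis*); -e when the stem ends in a non-sibilant consonant (*tumpur*, *guwidev*); -li when the stem ends in a vowel (*sopuso*, *sodzu*).
*nover* — final sound /r/ (a non-sibilant consonant) → -e → *novere*.
*vis* — final sound /s/ (a sibilant) → -mak → *vismak*.
The final sound of *o* is /o/, which is a vowel, so the suffix is -li, giving *oli*.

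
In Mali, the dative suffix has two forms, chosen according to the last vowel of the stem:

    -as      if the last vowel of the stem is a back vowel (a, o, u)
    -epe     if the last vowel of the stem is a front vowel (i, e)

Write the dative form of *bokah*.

Since the last vowel of *bokah* is /a/ (a back vowel), it takes -as, giving *bokahas*.

bokahas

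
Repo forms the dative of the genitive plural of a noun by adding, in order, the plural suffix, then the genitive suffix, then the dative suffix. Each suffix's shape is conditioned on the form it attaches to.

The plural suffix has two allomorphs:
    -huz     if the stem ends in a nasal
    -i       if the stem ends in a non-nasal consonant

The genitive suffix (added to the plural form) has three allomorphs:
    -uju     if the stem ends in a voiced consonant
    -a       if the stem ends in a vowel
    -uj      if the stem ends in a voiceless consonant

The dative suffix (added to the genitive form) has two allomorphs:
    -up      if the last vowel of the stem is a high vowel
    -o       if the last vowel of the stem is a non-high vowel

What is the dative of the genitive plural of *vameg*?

vamegiao

*vameg* — final consonant /g/ (non-nasal) → -i → *vamegi*.
The plural form *vamegi* — final sound /i/ (a vowel) → -a → *vamegia*.
The last vowel of the genitive form *vamegia* is /a/, which is a non-high vowel, so the dative suffix is -o, giving *vamegiao*.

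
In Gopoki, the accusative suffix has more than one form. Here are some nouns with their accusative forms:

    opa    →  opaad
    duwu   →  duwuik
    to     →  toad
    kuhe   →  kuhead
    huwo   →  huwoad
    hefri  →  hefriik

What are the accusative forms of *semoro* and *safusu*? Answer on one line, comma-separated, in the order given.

Looking at the last vowel of each stem: -ik when the last vowel of the stem is a high vowel (*duwu*, *hefri*); -ad when the last vowel of the stem is a non-high vowel (*opa*, *to*, *kuhe*, *huwo*).
*semoro*: last vowel = /o/, a non-high vowel → -ad → *semoroad*.
Since the last vowel of *safusu* is /u/ (a high vowel), it takes -ik, giving *safusuik*.

semoroad, safusuik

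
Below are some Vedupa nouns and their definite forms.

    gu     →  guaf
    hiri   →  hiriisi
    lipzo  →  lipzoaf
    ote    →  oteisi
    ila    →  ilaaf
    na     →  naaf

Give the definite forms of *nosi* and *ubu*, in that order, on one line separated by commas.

nosiisi, ubuaf

Looking at the last vowel of each stem: -isi when the last vowel of the stem is a front vowel (*hiri*, *ote*); -af when the last vowel of the stem is a back vowel (*gu*, *lipzo*, *ila*, *na*).
Since the last vowel of *nosi* is /i/ (a front vowel), it takes -isi, giving *nosiisi*.
*ubu*: last vowel = /u/, a back vowel → -af → *ubuaf*.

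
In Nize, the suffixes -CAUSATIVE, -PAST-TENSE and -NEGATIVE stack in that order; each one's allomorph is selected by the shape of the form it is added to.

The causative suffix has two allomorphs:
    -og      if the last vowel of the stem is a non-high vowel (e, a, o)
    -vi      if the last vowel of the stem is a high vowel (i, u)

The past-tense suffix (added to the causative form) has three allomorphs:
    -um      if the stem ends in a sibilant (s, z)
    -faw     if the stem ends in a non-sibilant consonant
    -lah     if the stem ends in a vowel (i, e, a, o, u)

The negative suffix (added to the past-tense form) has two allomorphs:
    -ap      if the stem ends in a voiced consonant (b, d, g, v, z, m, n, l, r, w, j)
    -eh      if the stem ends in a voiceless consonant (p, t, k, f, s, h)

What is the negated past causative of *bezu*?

bezuvilaheh

*bezu*: last vowel = /u/, a high vowel → -vi → *bezuvi*.
The causative form *bezuvi* — final sound /i/ (a vowel) → -lah → *bezuvilah*.
The past-tense form *bezuvilah* — final consonant /h/ (voiceless) → -eh → *bezuvilaheh*.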